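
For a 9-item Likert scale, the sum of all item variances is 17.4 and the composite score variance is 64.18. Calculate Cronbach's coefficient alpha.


alpha = (k/(k-1)) * (1 - sum(si^2)/s_total^2)
= (9/8) * (1 - 17.4/64.18)
alpha = 0.82

0.82


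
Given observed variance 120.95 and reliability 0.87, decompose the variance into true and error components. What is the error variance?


var_true = rxx * var_obs = 0.87 * 120.95 = 105.2265
var_error = var_obs - var_true
var_error = 120.95 - 105.2265
var_error = 15.7235

15.7235


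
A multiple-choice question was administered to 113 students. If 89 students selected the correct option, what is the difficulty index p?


Item difficulty p = number correct / total examinees
p = 89 / 113
p = 0.7876

0.7876


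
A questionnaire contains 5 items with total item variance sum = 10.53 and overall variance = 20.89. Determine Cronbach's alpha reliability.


alpha = (k/(k-1)) * (1 - sum(si^2)/s_total^2)
= (5/4) * (1 - 10.53/20.89)
alpha = 0.6199

0.6199


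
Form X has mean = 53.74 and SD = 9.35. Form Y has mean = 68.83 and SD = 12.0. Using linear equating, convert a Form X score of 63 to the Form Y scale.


slope = SD_Y / SD_X = 12.0 / 9.35 ~ 1.2834
intercept = mean_Y - slope * mean_X = 68.83 - (12.0 / 9.35) * 53.74 ~ -0.1411
Y = slope * X + intercept. To avoid rounding drift from the rounded slope/intercept, evaluate the equivalent form Y = mean_Y + SD_Y * (X - mean_X) / SD_X at full precision:
Y = 68.83 + 12.0 * (63 - 53.74) / 9.35
Y = 68.83 + 12.0 * 9.26 / 9.35
Y = 68.83 + 111.12 / 9.35
Y = 68.83 + 11.8845
Y = 80.7145

80.7145


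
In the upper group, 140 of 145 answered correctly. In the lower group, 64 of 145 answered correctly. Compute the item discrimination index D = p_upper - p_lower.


p_upper = 140/145 = 0.9655
p_lower = 64/145 = 0.4414
D = 0.9655 - 0.4414 = 0.5241

0.5241


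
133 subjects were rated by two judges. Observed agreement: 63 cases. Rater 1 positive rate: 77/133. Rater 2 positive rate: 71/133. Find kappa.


P_o = 63/133 = 0.473684
P_e = (77*71 + 56*62) / 17689 = 0.505342
kappa = (P_o - P_e) / (1 - P_e)
kappa = (0.473684 - 0.505342) / (1 - 0.505342)
kappa = -0.064

-0.064


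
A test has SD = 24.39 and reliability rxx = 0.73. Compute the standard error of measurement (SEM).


SEM = SD * sqrt(1 - rxx)
SEM = 24.39 * sqrt(1 - 0.73)
SEM = 24.39 * sqrt(0.27) = 24.39 * 0.519615
SEM = 12.6734

12.6734


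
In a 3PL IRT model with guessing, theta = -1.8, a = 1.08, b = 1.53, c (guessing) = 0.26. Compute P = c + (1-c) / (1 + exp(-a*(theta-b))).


logit = 1.08*(-1.8 - 1.53) = -3.5964
P* = 1/(1 + exp(--3.5964)) = 0.0267
P = 0.26 + (1 - 0.26) * 0.0267
P = 0.2798

0.2798


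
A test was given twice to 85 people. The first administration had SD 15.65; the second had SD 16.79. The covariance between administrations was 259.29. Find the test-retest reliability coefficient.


r = cov(X,Y) / (SD_X * SD_Y)
r = 259.29 / (15.65 * 16.79)
r = 259.29 / 262.7635
r = 0.9868

0.9868


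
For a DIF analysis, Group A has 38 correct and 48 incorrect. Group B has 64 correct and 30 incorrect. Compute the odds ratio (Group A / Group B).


Odds_A = 38/48 = 0.7917
Odds_B = 64/30 = 2.1333
OR = Odds_A / Odds_B = 0.7917 / 2.1333
Exactly, OR = (38 * 30) / (48 * 64) = 1140 / 3072
OR = 0.3711

0.3711


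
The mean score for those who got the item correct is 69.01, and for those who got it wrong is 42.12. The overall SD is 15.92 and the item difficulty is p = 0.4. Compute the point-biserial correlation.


q = 1 - p = 0.6
rpb = ((M1 - M0) / SD) * sqrt(p * q)
rpb = ((69.01 - 42.12) / 15.92) * sqrt(0.4 * 0.6)
rpb = 0.8275

0.8275


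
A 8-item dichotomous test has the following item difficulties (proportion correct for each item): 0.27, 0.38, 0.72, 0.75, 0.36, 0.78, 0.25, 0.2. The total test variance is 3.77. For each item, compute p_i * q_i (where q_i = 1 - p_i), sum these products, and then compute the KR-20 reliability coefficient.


For each item, compute p_i * q_i:
  Item 1: 0.27 * 0.73 = 0.1971
  Item 2: 0.38 * 0.62 = 0.2356
  Item 3: 0.72 * 0.28 = 0.2016
  Item 4: 0.75 * 0.25 = 0.1875
  Item 5: 0.36 * 0.64 = 0.2304
  Item 6: 0.78 * 0.22 = 0.1716
  Item 7: 0.25 * 0.75 = 0.1875
  Item 8: 0.2 * 0.8 = 0.16
Sum(p_i * q_i) = 0.1971 + 0.2356 + 0.2016 + 0.1875 + 0.2304 + 0.1716 + 0.1875 + 0.16 = 1.5713
KR-20 = (k/(k-1)) * (1 - Sum(p_i*q_i) / Var_total)
= (8/7) * (1 - 1.5713/3.77)
= 1.1429 * 0.5832
KR-20 = 0.6665

0.6665


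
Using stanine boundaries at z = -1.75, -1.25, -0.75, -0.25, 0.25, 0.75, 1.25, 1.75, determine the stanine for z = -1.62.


Stanine boundaries: [-1.75, -1.25, -0.75, -0.25, 0.25, 0.75, 1.25, 1.75]
z = -1.62
Check each boundary:
  z >= -1.75 -> could be stanine 2
  z < -1.25
  z < -0.75
  z < -0.25
  z < 0.25
  z < 0.75
  z < 1.25
  z < 1.75
Highest qualifying boundary gives stanine = 2

2


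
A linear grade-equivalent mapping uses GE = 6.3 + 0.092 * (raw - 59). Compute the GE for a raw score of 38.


raw - median = 38 - 59 = -21
slope * diff = 0.092 * -21 = -1.932
GE = 6.3 + -1.932
GE = 4.368

4.368


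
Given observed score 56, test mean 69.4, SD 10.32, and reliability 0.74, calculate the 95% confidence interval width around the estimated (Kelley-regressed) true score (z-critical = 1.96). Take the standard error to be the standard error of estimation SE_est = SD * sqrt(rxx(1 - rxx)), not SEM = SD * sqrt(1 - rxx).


True score estimate = 0.74*56 + 0.26*69.4 = 59.484
SE_est = SD * sqrt(rxx * (1 - rxx)) = 10.32 * sqrt(0.74 * 0.26) = 10.32 * sqrt(0.1924) = 4.526705
CI = T_est +/- z * SE_est, so width = 2 * z * SE_est = 2 * 1.96 * 4.526705
Width = 17.7447

17.7447


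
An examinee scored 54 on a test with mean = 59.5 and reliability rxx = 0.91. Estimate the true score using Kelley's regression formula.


T_est = rxx * X + (1 - rxx) * mean
T_est = 0.91 * 54 + 0.09 * 59.5
T_est = 49.14 + 5.355
T_est = 54.495

54.495


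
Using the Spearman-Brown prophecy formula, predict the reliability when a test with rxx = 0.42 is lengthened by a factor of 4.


r_new = (n * rxx) / (1 + (n-1) * rxx)
r_new = (4 * 0.42) / (1 + 3 * 0.42)
r_new = 1.68 / 2.26
r_new = 0.7434

0.7434


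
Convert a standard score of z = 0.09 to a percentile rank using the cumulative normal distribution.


CDF(z) = 0.5 * (1 + erf(z/sqrt(2)))
erf(0.0636) = 0.0717
CDF = 0.5359
Percentile rank = 0.5359 * 100 = 53.59

53.59


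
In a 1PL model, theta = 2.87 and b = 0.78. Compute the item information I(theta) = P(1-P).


P = 1/(1+exp(-(2.87-0.78))) = 0.8899
I = P*(1-P) = 0.8899 * 0.1101
I = 0.098

0.098


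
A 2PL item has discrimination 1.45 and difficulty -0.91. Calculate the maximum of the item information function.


For 2PL, max info at theta = b = -0.91
I_max = a^2 / 4 = 1.45^2 / 4
= 2.1025 / 4
I_max = 0.5256

0.5256


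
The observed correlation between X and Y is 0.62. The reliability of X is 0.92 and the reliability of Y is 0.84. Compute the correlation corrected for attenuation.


r_corrected = rxy / sqrt(rxx * ryy)
= 0.62 / sqrt(0.92 * 0.84)
= 0.62 / sqrt(0.7728)
= 0.62 / 0.87909
r_corrected = 0.7053

0.7053


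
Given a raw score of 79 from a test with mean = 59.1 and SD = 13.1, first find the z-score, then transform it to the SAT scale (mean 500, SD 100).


z = (X - mean) / SD = (79 - 59.1) / 13.1
z = 19.9 / 13.1
z = 1.5191
SAT-scale = SAT = 500 + 100z
Carry z at full precision (z = 19.9 / 13.1) into the conversion:
SAT-scale = 500 + 100 * (19.9 / 13.1) = 500 + 1990 / 13.1
SAT-scale = 500 + 151.9084
SAT-scale = 651.9084

651.9084


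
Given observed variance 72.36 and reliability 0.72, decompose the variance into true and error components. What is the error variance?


var_true = rxx * var_obs = 0.72 * 72.36 = 52.0992
var_error = var_obs - var_true
var_error = 72.36 - 52.0992
var_error = 20.2608

20.2608


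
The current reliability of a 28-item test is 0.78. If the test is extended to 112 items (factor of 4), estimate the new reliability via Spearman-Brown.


r_new = (n * rxx) / (1 + (n-1) * rxx)
r_new = (4 * 0.78) / (1 + 3 * 0.78)
r_new = 3.12 / 3.34
r_new = 0.9341

0.9341


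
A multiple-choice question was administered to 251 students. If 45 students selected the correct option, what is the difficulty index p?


Item difficulty p = number correct / total examinees
p = 45 / 251
p = 0.1793

0.1793


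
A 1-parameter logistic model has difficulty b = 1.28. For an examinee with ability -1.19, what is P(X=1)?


theta - b = -1.19 - 1.28 = -2.47
exp(-(theta - b)) = exp(2.47) = 11.8224
P = 1 / (1 + 11.8224)
P = 0.078

0.078


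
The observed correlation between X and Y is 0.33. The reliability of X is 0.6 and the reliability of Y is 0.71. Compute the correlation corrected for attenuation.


r_corrected = rxy / sqrt(rxx * ryy)
= 0.33 / sqrt(0.6 * 0.71)
= 0.33 / sqrt(0.426)
= 0.33 / 0.652687
r_corrected = 0.5056

0.5056


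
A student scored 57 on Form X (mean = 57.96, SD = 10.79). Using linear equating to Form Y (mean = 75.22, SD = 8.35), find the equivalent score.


slope = SD_Y / SD_X = 8.35 / 10.79 ~ 0.7739
intercept = mean_Y - slope * mean_X = 75.22 - (8.35 / 10.79) * 57.96 ~ 30.3668
Y = slope * X + intercept. To avoid rounding drift from the rounded slope/intercept, evaluate the equivalent form Y = mean_Y + SD_Y * (X - mean_X) / SD_X at full precision:
Y = 75.22 + 8.35 * (57 - 57.96) / 10.79
Y = 75.22 - 8.35 * 0.96 / 10.79
Y = 75.22 - 8.016 / 10.79
Y = 75.22 - 0.7429
Y = 74.4771

74.4771


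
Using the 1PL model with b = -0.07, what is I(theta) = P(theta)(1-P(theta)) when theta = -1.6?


P = 1/(1+exp(-(-1.6--0.07))) = 0.178
I = P*(1-P) = 0.178 * 0.822
I = 0.1463

0.1463


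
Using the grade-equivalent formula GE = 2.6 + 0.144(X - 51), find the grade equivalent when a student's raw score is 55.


raw - median = 55 - 51 = 4
slope * diff = 0.144 * 4 = 0.576
GE = 2.6 + 0.576
GE = 3.176

3.176


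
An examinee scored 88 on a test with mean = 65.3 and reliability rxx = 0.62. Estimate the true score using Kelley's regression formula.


T_est = rxx * X + (1 - rxx) * mean
T_est = 0.62 * 88 + 0.38 * 65.3
T_est = 54.56 + 24.814
T_est = 79.374

79.374


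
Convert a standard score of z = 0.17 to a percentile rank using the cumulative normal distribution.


CDF(z) = 0.5 * (1 + erf(z/sqrt(2)))
erf(0.1202) = 0.135
CDF = 0.5675
Percentile rank = 0.5675 * 100 = 56.75

56.75


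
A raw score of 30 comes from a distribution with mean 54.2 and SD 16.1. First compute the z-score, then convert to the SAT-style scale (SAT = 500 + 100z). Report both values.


z = (X - mean) / SD = (30 - 54.2) / 16.1
z = -24.2 / 16.1
z = -1.5031
SAT-scale = SAT = 500 + 100z
Carry z at full precision (z = -24.2 / 16.1) into the conversion:
SAT-scale = 500 + 100 * (-24.2 / 16.1) = 500 + -2420 / 16.1
SAT-scale = 500 + -150.3106
SAT-scale = 349.6894

349.6894


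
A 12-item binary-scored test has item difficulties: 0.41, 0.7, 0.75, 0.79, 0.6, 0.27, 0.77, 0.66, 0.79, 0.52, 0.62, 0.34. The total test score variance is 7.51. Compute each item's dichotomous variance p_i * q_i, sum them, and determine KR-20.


For each item, compute p_i * q_i:
  Item 1: 0.41 * 0.59 = 0.2419
  Item 2: 0.7 * 0.3 = 0.21
  Item 3: 0.75 * 0.25 = 0.1875
  Item 4: 0.79 * 0.21 = 0.1659
  Item 5: 0.6 * 0.4 = 0.24
  Item 6: 0.27 * 0.73 = 0.1971
  Item 7: 0.77 * 0.23 = 0.1771
  Item 8: 0.66 * 0.34 = 0.2244
  Item 9: 0.79 * 0.21 = 0.1659
  Item 10: 0.52 * 0.48 = 0.2496
  Item 11: 0.62 * 0.38 = 0.2356
  Item 12: 0.34 * 0.66 = 0.2244
Sum(p_i * q_i) = 0.2419 + 0.21 + 0.1875 + 0.1659 + 0.24 + 0.1971 + 0.1771 + 0.2244 + 0.1659 + 0.2496 + 0.2356 + 0.2244 = 2.5194
KR-20 = (k/(k-1)) * (1 - Sum(p_i*q_i) / Var_total)
= (12/11) * (1 - 2.5194/7.51)
= 1.0909 * 0.6645
KR-20 = 0.7249

0.7249


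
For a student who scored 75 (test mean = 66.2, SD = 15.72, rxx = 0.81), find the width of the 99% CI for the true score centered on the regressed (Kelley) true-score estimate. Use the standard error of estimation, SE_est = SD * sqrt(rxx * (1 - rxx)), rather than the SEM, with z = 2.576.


True score estimate = 0.81*75 + 0.19*66.2 = 73.328
SE_est = SD * sqrt(rxx * (1 - rxx)) = 15.72 * sqrt(0.81 * 0.19) = 15.72 * sqrt(0.1539) = 6.16697
CI = T_est +/- z * SE_est, so width = 2 * z * SE_est = 2 * 2.576 * 6.16697
Width = 31.7722

31.7722


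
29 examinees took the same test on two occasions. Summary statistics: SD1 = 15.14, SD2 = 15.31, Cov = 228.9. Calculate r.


r = cov(X,Y) / (SD_X * SD_Y)
r = 228.9 / (15.14 * 15.31)
r = 228.9 / 231.7934
r = 0.9875

0.9875


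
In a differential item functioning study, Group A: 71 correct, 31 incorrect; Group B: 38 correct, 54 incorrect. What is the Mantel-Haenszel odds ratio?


Odds_A = 71/31 = 2.2903
Odds_B = 38/54 = 0.7037
OR = Odds_A / Odds_B = 2.2903 / 0.7037
Exactly, OR = (71 * 54) / (31 * 38) = 3834 / 1178
OR = 3.2547

3.2547


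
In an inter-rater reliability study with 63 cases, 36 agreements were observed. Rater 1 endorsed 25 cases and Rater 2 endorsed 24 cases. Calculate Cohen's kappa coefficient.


P_o = 36/63 = 0.571429
P_e = (25*24 + 38*39) / 3969 = 0.524565
kappa = (P_o - P_e) / (1 - P_e)
kappa = (0.571429 - 0.524565) / (1 - 0.524565)
kappa = 0.0986

0.0986


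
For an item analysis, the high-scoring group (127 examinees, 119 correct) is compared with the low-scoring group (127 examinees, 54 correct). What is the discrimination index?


p_upper = 119/127 = 0.937
p_lower = 54/127 = 0.4252
D = 0.937 - 0.4252 = 0.5118

0.5118


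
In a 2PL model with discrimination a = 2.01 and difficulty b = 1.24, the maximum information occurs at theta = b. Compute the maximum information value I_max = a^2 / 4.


For 2PL, max info at theta = b = 1.24
I_max = a^2 / 4 = 2.01^2 / 4
= 4.0401 / 4
I_max = 1.01

1.01


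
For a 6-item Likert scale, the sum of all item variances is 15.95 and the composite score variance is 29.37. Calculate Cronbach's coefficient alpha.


alpha = (k/(k-1)) * (1 - sum(si^2)/s_total^2)
= (6/5) * (1 - 15.95/29.37)
alpha = 0.5483

0.5483


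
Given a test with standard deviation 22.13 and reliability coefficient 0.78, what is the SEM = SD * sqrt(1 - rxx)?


SEM = SD * sqrt(1 - rxx)
SEM = 22.13 * sqrt(1 - 0.78)
SEM = 22.13 * sqrt(0.22) = 22.13 * 0.469042
SEM = 10.3799

10.3799


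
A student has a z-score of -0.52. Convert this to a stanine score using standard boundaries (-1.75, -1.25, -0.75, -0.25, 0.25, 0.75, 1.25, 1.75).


Stanine boundaries: [-1.75, -1.25, -0.75, -0.25, 0.25, 0.75, 1.25, 1.75]
z = -0.52
Check each boundary:
  z >= -1.75 -> could be stanine 2
  z >= -1.25 -> could be stanine 3
  z >= -0.75 -> could be stanine 4
  z < -0.25
  z < 0.25
  z < 0.75
  z < 1.25
  z < 1.75
Highest qualifying boundary gives stanine = 4

4


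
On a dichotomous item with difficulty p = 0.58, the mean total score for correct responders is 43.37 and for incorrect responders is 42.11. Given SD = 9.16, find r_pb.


q = 1 - p = 0.42
rpb = ((M1 - M0) / SD) * sqrt(p * q)
rpb = ((43.37 - 42.11) / 9.16) * sqrt(0.58 * 0.42)
rpb = 0.0679

0.0679


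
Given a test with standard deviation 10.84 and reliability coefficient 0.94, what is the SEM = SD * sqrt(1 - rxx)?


SEM = SD * sqrt(1 - rxx)
SEM = 10.84 * sqrt(1 - 0.94)
SEM = 10.84 * sqrt(0.06) = 10.84 * 0.244949
SEM = 2.6552

2.6552


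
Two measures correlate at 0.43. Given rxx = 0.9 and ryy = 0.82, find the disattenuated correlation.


r_corrected = rxy / sqrt(rxx * ryy)
= 0.43 / sqrt(0.9 * 0.82)
= 0.43 / sqrt(0.738)
= 0.43 / 0.859069
r_corrected = 0.5005

0.5005


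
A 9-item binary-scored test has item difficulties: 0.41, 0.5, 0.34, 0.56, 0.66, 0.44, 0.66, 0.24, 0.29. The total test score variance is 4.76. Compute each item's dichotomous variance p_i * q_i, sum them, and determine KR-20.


For each item, compute p_i * q_i:
  Item 1: 0.41 * 0.59 = 0.2419
  Item 2: 0.5 * 0.5 = 0.25
  Item 3: 0.34 * 0.66 = 0.2244
  Item 4: 0.56 * 0.44 = 0.2464
  Item 5: 0.66 * 0.34 = 0.2244
  Item 6: 0.44 * 0.56 = 0.2464
  Item 7: 0.66 * 0.34 = 0.2244
  Item 8: 0.24 * 0.76 = 0.1824
  Item 9: 0.29 * 0.71 = 0.2059
Sum(p_i * q_i) = 0.2419 + 0.25 + 0.2244 + 0.2464 + 0.2244 + 0.2464 + 0.2244 + 0.1824 + 0.2059 = 2.0462
KR-20 = (k/(k-1)) * (1 - Sum(p_i*q_i) / Var_total)
= (9/8) * (1 - 2.0462/4.76)
= 1.125 * 0.5701
KR-20 = 0.6414

0.6414


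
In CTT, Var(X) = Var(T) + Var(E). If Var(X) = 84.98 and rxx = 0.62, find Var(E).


var_true = rxx * var_obs = 0.62 * 84.98 = 52.6876
var_error = var_obs - var_true
var_error = 84.98 - 52.6876
var_error = 32.2924

32.2924


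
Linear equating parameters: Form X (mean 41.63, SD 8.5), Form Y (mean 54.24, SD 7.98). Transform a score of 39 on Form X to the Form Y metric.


slope = SD_Y / SD_X = 7.98 / 8.5 ~ 0.9388
intercept = mean_Y - slope * mean_X = 54.24 - (7.98 / 8.5) * 41.63 ~ 15.1568
Y = slope * X + intercept. To avoid rounding drift from the rounded slope/intercept, evaluate the equivalent form Y = mean_Y + SD_Y * (X - mean_X) / SD_X at full precision:
Y = 54.24 + 7.98 * (39 - 41.63) / 8.5
Y = 54.24 - 7.98 * 2.63 / 8.5
Y = 54.24 - 20.9874 / 8.5
Y = 54.24 - 2.4691
Y = 51.7709

51.7709


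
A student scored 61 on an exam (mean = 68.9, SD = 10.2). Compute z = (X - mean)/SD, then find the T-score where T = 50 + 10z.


z = (X - mean) / SD = (61 - 68.9) / 10.2
z = -7.9 / 10.2
z = -0.7745
T-score = T = 50 + 10z
Carry z at full precision (z = -7.9 / 10.2) into the conversion:
T-score = 50 + 10 * (-7.9 / 10.2) = 50 + -79 / 10.2
T-score = 50 + -7.7451
T-score = 42.2549

42.2549


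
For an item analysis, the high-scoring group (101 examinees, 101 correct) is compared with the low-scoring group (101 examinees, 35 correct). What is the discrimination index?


p_upper = 101/101 = 1.0
p_lower = 35/101 = 0.3465
D = 1.0 - 0.3465 = 0.6535

0.6535


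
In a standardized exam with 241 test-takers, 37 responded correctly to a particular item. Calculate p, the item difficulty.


Item difficulty p = number correct / total examinees
p = 37 / 241
p = 0.1535

0.1535


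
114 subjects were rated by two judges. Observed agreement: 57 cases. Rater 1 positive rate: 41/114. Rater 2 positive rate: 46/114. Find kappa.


P_o = 57/114 = 0.5
P_e = (41*46 + 73*68) / 12996 = 0.527085
kappa = (P_o - P_e) / (1 - P_e)
kappa = (0.5 - 0.527085) / (1 - 0.527085)
kappa = -0.0573

-0.0573


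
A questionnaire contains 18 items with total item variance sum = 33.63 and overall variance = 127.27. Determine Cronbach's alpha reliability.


alpha = (k/(k-1)) * (1 - sum(si^2)/s_total^2)
= (18/17) * (1 - 33.63/127.27)
alpha = 0.779

0.779


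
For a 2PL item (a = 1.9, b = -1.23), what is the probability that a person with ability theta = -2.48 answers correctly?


a*(theta - b) = 1.9 * (-2.48 - -1.23) = -2.375
exp(--2.375) = 10.751
P = 1 / (1 + 10.751)
P = 0.0851

0.0851


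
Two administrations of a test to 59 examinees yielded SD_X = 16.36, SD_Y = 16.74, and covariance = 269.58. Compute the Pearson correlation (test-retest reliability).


r = cov(X,Y) / (SD_X * SD_Y)
r = 269.58 / (16.36 * 16.74)
r = 269.58 / 273.8664
r = 0.9843

0.9843


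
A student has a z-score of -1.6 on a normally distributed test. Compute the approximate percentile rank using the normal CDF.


CDF(z) = 0.5 * (1 + erf(z/sqrt(2)))
erf(-1.1314) = -0.8904
CDF = 0.0548
Percentile rank = 0.0548 * 100 = 5.48

5.48


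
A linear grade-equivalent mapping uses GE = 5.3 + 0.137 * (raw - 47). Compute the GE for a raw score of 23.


raw - median = 23 - 47 = -24
slope * diff = 0.137 * -24 = -3.288
GE = 5.3 + -3.288
GE = 2.012

2.012


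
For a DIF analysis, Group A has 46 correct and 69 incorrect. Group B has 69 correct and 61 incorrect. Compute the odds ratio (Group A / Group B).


Odds_A = 46/69 = 0.6667
Odds_B = 69/61 = 1.1311
OR = Odds_A / Odds_B = 0.6667 / 1.1311
Exactly, OR = (46 * 61) / (69 * 69) = 2806 / 4761
OR = 0.5894

0.5894


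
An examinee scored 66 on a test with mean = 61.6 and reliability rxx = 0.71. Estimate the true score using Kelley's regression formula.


T_est = rxx * X + (1 - rxx) * mean
T_est = 0.71 * 66 + 0.29 * 61.6
T_est = 46.86 + 17.864
T_est = 64.724

64.724


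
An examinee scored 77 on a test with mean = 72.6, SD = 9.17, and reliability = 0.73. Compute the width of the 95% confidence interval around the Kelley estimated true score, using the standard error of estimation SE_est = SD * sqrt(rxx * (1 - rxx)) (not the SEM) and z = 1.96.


True score estimate = 0.73*77 + 0.27*72.6 = 75.812
SE_est = SD * sqrt(rxx * (1 - rxx)) = 9.17 * sqrt(0.73 * 0.27) = 9.17 * sqrt(0.1971) = 4.071108
CI = T_est +/- z * SE_est, so width = 2 * z * SE_est = 2 * 1.96 * 4.071108
Width = 15.9587

15.9587


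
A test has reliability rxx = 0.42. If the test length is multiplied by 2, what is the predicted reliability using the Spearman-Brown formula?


r_new = (n * rxx) / (1 + (n-1) * rxx)
r_new = (2 * 0.42) / (1 + 1 * 0.42)
r_new = 0.84 / 1.42
r_new = 0.5915

0.5915


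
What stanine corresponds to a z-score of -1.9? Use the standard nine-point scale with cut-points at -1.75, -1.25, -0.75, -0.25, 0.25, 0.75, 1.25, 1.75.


Stanine boundaries: [-1.75, -1.25, -0.75, -0.25, 0.25, 0.75, 1.25, 1.75]
z = -1.9
Check each boundary:
  z < -1.75
  z < -1.25
  z < -0.75
  z < -0.25
  z < 0.25
  z < 0.75
  z < 1.25
  z < 1.75
Highest qualifying boundary gives stanine = 1

1


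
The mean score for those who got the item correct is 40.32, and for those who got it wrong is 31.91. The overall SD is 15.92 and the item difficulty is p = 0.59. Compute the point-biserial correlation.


q = 1 - p = 0.41
rpb = ((M1 - M0) / SD) * sqrt(p * q)
rpb = ((40.32 - 31.91) / 15.92) * sqrt(0.59 * 0.41)
rpb = 0.2598

0.2598


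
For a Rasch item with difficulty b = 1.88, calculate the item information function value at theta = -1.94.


P = 1/(1+exp(-(-1.94-1.88))) = 0.0215
I = P*(1-P) = 0.0215 * 0.9785
I = 0.021

0.021


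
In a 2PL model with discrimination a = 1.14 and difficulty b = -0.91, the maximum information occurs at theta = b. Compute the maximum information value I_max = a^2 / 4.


For 2PL, max info at theta = b = -0.91
I_max = a^2 / 4 = 1.14^2 / 4
= 1.2996 / 4
I_max = 0.3249

0.3249


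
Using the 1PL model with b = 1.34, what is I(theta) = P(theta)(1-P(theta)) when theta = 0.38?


P = 1/(1+exp(-(0.38-1.34))) = 0.2769
I = P*(1-P) = 0.2769 * 0.7231
I = 0.2002

0.2002


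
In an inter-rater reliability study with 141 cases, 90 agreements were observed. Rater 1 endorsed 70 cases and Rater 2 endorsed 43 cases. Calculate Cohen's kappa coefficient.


P_o = 90/141 = 0.638298
P_e = (70*43 + 71*98) / 19881 = 0.501383
kappa = (P_o - P_e) / (1 - P_e)
kappa = (0.638298 - 0.501383) / (1 - 0.501383)
kappa = 0.2746

0.2746


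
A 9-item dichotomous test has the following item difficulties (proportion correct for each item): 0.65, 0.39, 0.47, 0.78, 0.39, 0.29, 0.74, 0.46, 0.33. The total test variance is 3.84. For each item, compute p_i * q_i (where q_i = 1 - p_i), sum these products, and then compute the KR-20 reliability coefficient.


For each item, compute p_i * q_i:
  Item 1: 0.65 * 0.35 = 0.2275
  Item 2: 0.39 * 0.61 = 0.2379
  Item 3: 0.47 * 0.53 = 0.2491
  Item 4: 0.78 * 0.22 = 0.1716
  Item 5: 0.39 * 0.61 = 0.2379
  Item 6: 0.29 * 0.71 = 0.2059
  Item 7: 0.74 * 0.26 = 0.1924
  Item 8: 0.46 * 0.54 = 0.2484
  Item 9: 0.33 * 0.67 = 0.2211
Sum(p_i * q_i) = 0.2275 + 0.2379 + 0.2491 + 0.1716 + 0.2379 + 0.2059 + 0.1924 + 0.2484 + 0.2211 = 1.9918
KR-20 = (k/(k-1)) * (1 - Sum(p_i*q_i) / Var_total)
= (9/8) * (1 - 1.9918/3.84)
= 1.125 * 0.4813
KR-20 = 0.5415

0.5415


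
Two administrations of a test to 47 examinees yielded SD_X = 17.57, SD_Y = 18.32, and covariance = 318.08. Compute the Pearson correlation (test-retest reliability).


r = cov(X,Y) / (SD_X * SD_Y)
r = 318.08 / (17.57 * 18.32)
r = 318.08 / 321.8824
r = 0.9882

0.9882


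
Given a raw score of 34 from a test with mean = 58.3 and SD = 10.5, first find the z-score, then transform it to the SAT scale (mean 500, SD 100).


z = (X - mean) / SD = (34 - 58.3) / 10.5
z = -24.3 / 10.5
z = -2.3143
SAT-scale = SAT = 500 + 100z
Carry z at full precision (z = -24.3 / 10.5) into the conversion:
SAT-scale = 500 + 100 * (-24.3 / 10.5) = 500 + -2430 / 10.5
SAT-scale = 500 + -231.4286
SAT-scale = 268.5714

268.5714


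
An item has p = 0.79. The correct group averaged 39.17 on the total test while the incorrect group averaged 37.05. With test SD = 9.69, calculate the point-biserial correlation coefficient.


q = 1 - p = 0.21
rpb = ((M1 - M0) / SD) * sqrt(p * q)
rpb = ((39.17 - 37.05) / 9.69) * sqrt(0.79 * 0.21)
rpb = 0.0891

0.0891


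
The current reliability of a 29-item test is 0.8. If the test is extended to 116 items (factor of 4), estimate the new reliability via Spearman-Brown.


r_new = (n * rxx) / (1 + (n-1) * rxx)
r_new = (4 * 0.8) / (1 + 3 * 0.8)
r_new = 3.2 / 3.4
r_new = 0.9412

0.9412


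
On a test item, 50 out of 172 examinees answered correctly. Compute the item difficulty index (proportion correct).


Item difficulty p = number correct / total examinees
p = 50 / 172
p = 0.2907

0.2907


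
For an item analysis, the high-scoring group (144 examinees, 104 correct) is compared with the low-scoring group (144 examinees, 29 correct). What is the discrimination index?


p_upper = 104/144 = 0.7222
p_lower = 29/144 = 0.2014
D = 0.7222 - 0.2014 = 0.5208

0.5208


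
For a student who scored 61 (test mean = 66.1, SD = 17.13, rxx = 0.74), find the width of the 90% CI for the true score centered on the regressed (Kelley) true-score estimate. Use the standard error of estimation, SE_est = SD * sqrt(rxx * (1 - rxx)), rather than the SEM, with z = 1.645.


True score estimate = 0.74*61 + 0.26*66.1 = 62.326
SE_est = SD * sqrt(rxx * (1 - rxx)) = 17.13 * sqrt(0.74 * 0.26) = 17.13 * sqrt(0.1924) = 7.513805
CI = T_est +/- z * SE_est, so width = 2 * z * SE_est = 2 * 1.645 * 7.513805
Width = 24.7204

24.7204


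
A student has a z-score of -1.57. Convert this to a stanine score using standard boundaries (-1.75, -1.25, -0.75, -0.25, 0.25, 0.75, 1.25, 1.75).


Stanine boundaries: [-1.75, -1.25, -0.75, -0.25, 0.25, 0.75, 1.25, 1.75]
z = -1.57
Check each boundary:
  z >= -1.75 -> could be stanine 2
  z < -1.25
  z < -0.75
  z < -0.25
  z < 0.25
  z < 0.75
  z < 1.25
  z < 1.75
Highest qualifying boundary gives stanine = 2

2


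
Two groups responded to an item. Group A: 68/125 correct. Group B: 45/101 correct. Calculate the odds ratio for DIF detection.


Odds_A = 68/57 = 1.193
Odds_B = 45/56 = 0.8036
OR = Odds_A / Odds_B = 1.193 / 0.8036
Exactly, OR = (68 * 56) / (57 * 45) = 3808 / 2565
OR = 1.4846

1.4846


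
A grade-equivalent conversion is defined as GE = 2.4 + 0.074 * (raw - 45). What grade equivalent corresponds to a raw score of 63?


raw - median = 63 - 45 = 18
slope * diff = 0.074 * 18 = 1.332
GE = 2.4 + 1.332
GE = 3.732

3.732


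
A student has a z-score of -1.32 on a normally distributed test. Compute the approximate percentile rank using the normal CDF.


CDF(z) = 0.5 * (1 + erf(z/sqrt(2)))
erf(-0.9334) = -0.8132
CDF = 0.0934
Percentile rank = 0.0934 * 100 = 9.34

9.34


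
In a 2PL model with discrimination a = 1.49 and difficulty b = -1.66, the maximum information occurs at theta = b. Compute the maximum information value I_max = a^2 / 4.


For 2PL, max info at theta = b = -1.66
I_max = a^2 / 4 = 1.49^2 / 4
= 2.2201 / 4
I_max = 0.555

0.555


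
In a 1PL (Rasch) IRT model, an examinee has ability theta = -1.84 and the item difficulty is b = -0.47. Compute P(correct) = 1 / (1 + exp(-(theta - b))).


theta - b = -1.84 - -0.47 = -1.37
exp(-(theta - b)) = exp(1.37) = 3.9354
P = 1 / (1 + 3.9354)
P = 0.2026

0.2026


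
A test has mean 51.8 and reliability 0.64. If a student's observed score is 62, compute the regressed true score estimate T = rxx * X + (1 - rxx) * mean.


T_est = rxx * X + (1 - rxx) * mean
T_est = 0.64 * 62 + 0.36 * 51.8
T_est = 39.68 + 18.648
T_est = 58.328

58.328


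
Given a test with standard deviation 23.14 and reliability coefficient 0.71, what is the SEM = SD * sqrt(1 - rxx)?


SEM = SD * sqrt(1 - rxx)
SEM = 23.14 * sqrt(1 - 0.71)
SEM = 23.14 * sqrt(0.29) = 23.14 * 0.538516
SEM = 12.4613

12.4613


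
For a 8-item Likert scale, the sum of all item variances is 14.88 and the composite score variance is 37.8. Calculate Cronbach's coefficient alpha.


alpha = (k/(k-1)) * (1 - sum(si^2)/s_total^2)
= (8/7) * (1 - 14.88/37.8)
alpha = 0.693

0.693


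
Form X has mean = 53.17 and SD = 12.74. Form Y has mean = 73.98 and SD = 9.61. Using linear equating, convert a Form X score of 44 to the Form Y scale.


slope = SD_Y / SD_X = 9.61 / 12.74 ~ 0.7543
intercept = mean_Y - slope * mean_X = 73.98 - (9.61 / 12.74) * 53.17 ~ 33.873
Y = slope * X + intercept. To avoid rounding drift from the rounded slope/intercept, evaluate the equivalent form Y = mean_Y + SD_Y * (X - mean_X) / SD_X at full precision:
Y = 73.98 + 9.61 * (44 - 53.17) / 12.74
Y = 73.98 - 9.61 * 9.17 / 12.74
Y = 73.98 - 88.1237 / 12.74
Y = 73.98 - 6.9171
Y = 67.0629

67.0629


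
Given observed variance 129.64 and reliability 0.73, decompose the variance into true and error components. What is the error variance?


var_true = rxx * var_obs = 0.73 * 129.64 = 94.6372
var_error = var_obs - var_true
var_error = 129.64 - 94.6372
var_error = 35.0028

35.0028


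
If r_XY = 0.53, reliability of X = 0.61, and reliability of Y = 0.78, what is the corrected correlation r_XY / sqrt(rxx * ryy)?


r_corrected = rxy / sqrt(rxx * ryy)
= 0.53 / sqrt(0.61 * 0.78)
= 0.53 / sqrt(0.4758)
= 0.53 / 0.689783
r_corrected = 0.7684

0.7684


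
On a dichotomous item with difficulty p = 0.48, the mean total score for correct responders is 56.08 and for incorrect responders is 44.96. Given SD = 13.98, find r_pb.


q = 1 - p = 0.52
rpb = ((M1 - M0) / SD) * sqrt(p * q)
rpb = ((56.08 - 44.96) / 13.98) * sqrt(0.48 * 0.52)
rpb = 0.3974

0.3974


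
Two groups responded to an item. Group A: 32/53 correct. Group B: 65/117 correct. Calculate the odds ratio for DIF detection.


Odds_A = 32/21 = 1.5238
Odds_B = 65/52 = 1.25
OR = Odds_A / Odds_B = 1.5238 / 1.25
Exactly, OR = (32 * 52) / (21 * 65) = 1664 / 1365
OR = 1.219

1.219


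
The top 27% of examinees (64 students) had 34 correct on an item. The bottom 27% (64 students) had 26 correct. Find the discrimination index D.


p_upper = 34/64 = 0.5312
p_lower = 26/64 = 0.4062
D = 0.5312 - 0.4062 = 0.125

0.125


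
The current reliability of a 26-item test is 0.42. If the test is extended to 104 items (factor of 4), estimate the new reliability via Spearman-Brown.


r_new = (n * rxx) / (1 + (n-1) * rxx)
r_new = (4 * 0.42) / (1 + 3 * 0.42)
r_new = 1.68 / 2.26
r_new = 0.7434

0.7434


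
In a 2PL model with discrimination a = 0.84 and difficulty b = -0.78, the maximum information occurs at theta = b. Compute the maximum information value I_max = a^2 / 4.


For 2PL, max info at theta = b = -0.78
I_max = a^2 / 4 = 0.84^2 / 4
= 0.7056 / 4
I_max = 0.1764

0.1764


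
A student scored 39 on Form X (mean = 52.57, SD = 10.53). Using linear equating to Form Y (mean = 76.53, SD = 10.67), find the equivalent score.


slope = SD_Y / SD_X = 10.67 / 10.53 ~ 1.0133
intercept = mean_Y - slope * mean_X = 76.53 - (10.67 / 10.53) * 52.57 ~ 23.2611
Y = slope * X + intercept. To avoid rounding drift from the rounded slope/intercept, evaluate the equivalent form Y = mean_Y + SD_Y * (X - mean_X) / SD_X at full precision:
Y = 76.53 + 10.67 * (39 - 52.57) / 10.53
Y = 76.53 - 10.67 * 13.57 / 10.53
Y = 76.53 - 144.7919 / 10.53
Y = 76.53 - 13.7504
Y = 62.7796

62.7796


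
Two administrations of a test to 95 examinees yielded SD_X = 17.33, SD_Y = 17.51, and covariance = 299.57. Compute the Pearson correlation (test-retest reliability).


r = cov(X,Y) / (SD_X * SD_Y)
r = 299.57 / (17.33 * 17.51)
r = 299.57 / 303.4483
r = 0.9872

0.9872


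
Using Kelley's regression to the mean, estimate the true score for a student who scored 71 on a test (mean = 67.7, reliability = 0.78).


T_est = rxx * X + (1 - rxx) * mean
T_est = 0.78 * 71 + 0.22 * 67.7
T_est = 55.38 + 14.894
T_est = 70.274

70.274


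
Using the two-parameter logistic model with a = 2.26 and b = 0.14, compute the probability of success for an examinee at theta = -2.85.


a*(theta - b) = 2.26 * (-2.85 - 0.14) = -6.7574
exp(--6.7574) = 860.4022
P = 1 / (1 + 860.4022)
P = 0.0012

0.0012


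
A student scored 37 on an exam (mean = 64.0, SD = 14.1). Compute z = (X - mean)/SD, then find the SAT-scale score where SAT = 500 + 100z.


z = (X - mean) / SD = (37 - 64.0) / 14.1
z = -27.0 / 14.1
z = -1.9149
SAT-scale = SAT = 500 + 100z
Carry z at full precision (z = -27.0 / 14.1) into the conversion:
SAT-scale = 500 + 100 * (-27.0 / 14.1) = 500 + -2700 / 14.1
SAT-scale = 500 + -191.4894
SAT-scale = 308.5106

308.5106


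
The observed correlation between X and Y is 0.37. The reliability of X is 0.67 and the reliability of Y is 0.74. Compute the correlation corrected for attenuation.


r_corrected = rxy / sqrt(rxx * ryy)
= 0.37 / sqrt(0.67 * 0.74)
= 0.37 / sqrt(0.4958)
= 0.37 / 0.704131
r_corrected = 0.5255

0.5255


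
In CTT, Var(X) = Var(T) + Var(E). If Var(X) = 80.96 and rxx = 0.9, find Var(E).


var_true = rxx * var_obs = 0.9 * 80.96 = 72.864
var_error = var_obs - var_true
var_error = 80.96 - 72.864
var_error = 8.096

8.096


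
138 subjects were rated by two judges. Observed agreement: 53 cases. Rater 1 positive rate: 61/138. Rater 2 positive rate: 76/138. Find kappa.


P_o = 53/138 = 0.384058
P_e = (61*76 + 77*62) / 19044 = 0.494119
kappa = (P_o - P_e) / (1 - P_e)
kappa = (0.384058 - 0.494119) / (1 - 0.494119)
kappa = -0.2176

-0.2176


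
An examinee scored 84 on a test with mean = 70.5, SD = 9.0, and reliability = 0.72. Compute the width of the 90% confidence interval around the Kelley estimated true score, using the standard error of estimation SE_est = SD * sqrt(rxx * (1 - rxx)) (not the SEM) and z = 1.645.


True score estimate = 0.72*84 + 0.28*70.5 = 80.22
SE_est = SD * sqrt(rxx * (1 - rxx)) = 9.0 * sqrt(0.72 * 0.28) = 9.0 * sqrt(0.2016) = 4.04099
CI = T_est +/- z * SE_est, so width = 2 * z * SE_est = 2 * 1.645 * 4.04099
Width = 13.2949

13.2949


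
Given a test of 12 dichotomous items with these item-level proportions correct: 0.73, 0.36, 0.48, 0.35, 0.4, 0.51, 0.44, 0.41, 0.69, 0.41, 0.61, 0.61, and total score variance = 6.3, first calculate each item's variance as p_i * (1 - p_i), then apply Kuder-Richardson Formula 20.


For each item, compute p_i * q_i:
  Item 1: 0.73 * 0.27 = 0.1971
  Item 2: 0.36 * 0.64 = 0.2304
  Item 3: 0.48 * 0.52 = 0.2496
  Item 4: 0.35 * 0.65 = 0.2275
  Item 5: 0.4 * 0.6 = 0.24
  Item 6: 0.51 * 0.49 = 0.2499
  Item 7: 0.44 * 0.56 = 0.2464
  Item 8: 0.41 * 0.59 = 0.2419
  Item 9: 0.69 * 0.31 = 0.2139
  Item 10: 0.41 * 0.59 = 0.2419
  Item 11: 0.61 * 0.39 = 0.2379
  Item 12: 0.61 * 0.39 = 0.2379
Sum(p_i * q_i) = 0.1971 + 0.2304 + 0.2496 + 0.2275 + 0.24 + 0.2499 + 0.2464 + 0.2419 + 0.2139 + 0.2419 + 0.2379 + 0.2379 = 2.8144
KR-20 = (k/(k-1)) * (1 - Sum(p_i*q_i) / Var_total)
= (12/11) * (1 - 2.8144/6.3)
= 1.0909 * 0.5533
KR-20 = 0.6036

0.6036


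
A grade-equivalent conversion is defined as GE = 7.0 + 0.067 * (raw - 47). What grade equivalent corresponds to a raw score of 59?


raw - median = 59 - 47 = 12
slope * diff = 0.067 * 12 = 0.804
GE = 7.0 + 0.804
GE = 7.804

7.804


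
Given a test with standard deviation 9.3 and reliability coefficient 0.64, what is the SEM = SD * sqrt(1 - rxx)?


SEM = SD * sqrt(1 - rxx)
SEM = 9.3 * sqrt(1 - 0.64)
SEM = 9.3 * sqrt(0.36) = 9.3 * 0.6
SEM = 5.58

5.58


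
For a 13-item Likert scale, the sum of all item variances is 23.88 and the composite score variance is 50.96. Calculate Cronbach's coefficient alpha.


alpha = (k/(k-1)) * (1 - sum(si^2)/s_total^2)
= (13/12) * (1 - 23.88/50.96)
alpha = 0.5757

0.5757


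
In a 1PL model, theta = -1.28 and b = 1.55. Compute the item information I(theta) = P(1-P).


P = 1/(1+exp(-(-1.28-1.55))) = 0.0557
I = P*(1-P) = 0.0557 * 0.9443
I = 0.0526

0.0526


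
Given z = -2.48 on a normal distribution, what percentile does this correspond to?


CDF(z) = 0.5 * (1 + erf(z/sqrt(2)))
erf(-1.7536) = -0.9869
CDF = 0.0066
Percentile rank = 0.0066 * 100 = 0.66

0.66


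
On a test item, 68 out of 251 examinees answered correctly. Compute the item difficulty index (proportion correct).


Item difficulty p = number correct / total examinees
p = 68 / 251
p = 0.2709

0.2709


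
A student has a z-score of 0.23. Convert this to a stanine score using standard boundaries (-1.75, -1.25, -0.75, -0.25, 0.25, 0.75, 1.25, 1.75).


Stanine boundaries: [-1.75, -1.25, -0.75, -0.25, 0.25, 0.75, 1.25, 1.75]
z = 0.23
Check each boundary:
  z >= -1.75 -> could be stanine 2
  z >= -1.25 -> could be stanine 3
  z >= -0.75 -> could be stanine 4
  z >= -0.25 -> could be stanine 5
  z < 0.25
  z < 0.75
  z < 1.25
  z < 1.75
Highest qualifying boundary gives stanine = 5

5


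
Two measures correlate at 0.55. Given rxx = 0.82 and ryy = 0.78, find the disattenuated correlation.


r_corrected = rxy / sqrt(rxx * ryy)
= 0.55 / sqrt(0.82 * 0.78)
= 0.55 / sqrt(0.6396)
= 0.55 / 0.79975
r_corrected = 0.6877

0.6877


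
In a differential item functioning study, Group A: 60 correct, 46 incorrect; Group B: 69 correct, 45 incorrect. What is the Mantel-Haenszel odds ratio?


Odds_A = 60/46 = 1.3043
Odds_B = 69/45 = 1.5333
OR = Odds_A / Odds_B = 1.3043 / 1.5333
Exactly, OR = (60 * 45) / (46 * 69) = 2700 / 3174
OR = 0.8507

0.8507


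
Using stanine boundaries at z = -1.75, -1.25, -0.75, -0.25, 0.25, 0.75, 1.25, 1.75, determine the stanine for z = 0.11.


Stanine boundaries: [-1.75, -1.25, -0.75, -0.25, 0.25, 0.75, 1.25, 1.75]
z = 0.11
Check each boundary:
  z >= -1.75 -> could be stanine 2
  z >= -1.25 -> could be stanine 3
  z >= -0.75 -> could be stanine 4
  z >= -0.25 -> could be stanine 5
  z < 0.25
  z < 0.75
  z < 1.25
  z < 1.75
Highest qualifying boundary gives stanine = 5

5


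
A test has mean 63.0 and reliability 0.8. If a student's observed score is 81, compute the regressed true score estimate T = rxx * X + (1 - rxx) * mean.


T_est = rxx * X + (1 - rxx) * mean
T_est = 0.8 * 81 + 0.2 * 63.0
T_est = 64.8 + 12.6
T_est = 77.4

77.4


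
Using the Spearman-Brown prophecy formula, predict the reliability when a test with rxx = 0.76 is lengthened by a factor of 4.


r_new = (n * rxx) / (1 + (n-1) * rxx)
r_new = (4 * 0.76) / (1 + 3 * 0.76)
r_new = 3.04 / 3.28
r_new = 0.9268

0.9268


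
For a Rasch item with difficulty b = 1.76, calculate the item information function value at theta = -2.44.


P = 1/(1+exp(-(-2.44-1.76))) = 0.0148
I = P*(1-P) = 0.0148 * 0.9852
I = 0.0146

0.0146


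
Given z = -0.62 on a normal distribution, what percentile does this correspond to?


CDF(z) = 0.5 * (1 + erf(z/sqrt(2)))
erf(-0.4384) = -0.4647
CDF = 0.2676
Percentile rank = 0.2676 * 100 = 26.76

26.76


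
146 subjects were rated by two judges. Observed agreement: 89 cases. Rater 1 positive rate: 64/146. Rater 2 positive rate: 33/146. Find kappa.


P_o = 89/146 = 0.609589
P_e = (64*33 + 82*113) / 21316 = 0.533777
kappa = (P_o - P_e) / (1 - P_e)
kappa = (0.609589 - 0.533777) / (1 - 0.533777)
kappa = 0.1626

0.1626


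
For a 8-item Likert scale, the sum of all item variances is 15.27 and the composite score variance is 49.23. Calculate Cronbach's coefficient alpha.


alpha = (k/(k-1)) * (1 - sum(si^2)/s_total^2)
= (8/7) * (1 - 15.27/49.23)
alpha = 0.7884

0.7884


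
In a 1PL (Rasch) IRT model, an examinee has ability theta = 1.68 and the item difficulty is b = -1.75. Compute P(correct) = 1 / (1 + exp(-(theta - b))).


theta - b = 1.68 - -1.75 = 3.43
exp(-(theta - b)) = exp(-3.43) = 0.0324
P = 1 / (1 + 0.0324)
P = 0.9686

0.9686


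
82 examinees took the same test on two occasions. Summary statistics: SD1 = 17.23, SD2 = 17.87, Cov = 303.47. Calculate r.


r = cov(X,Y) / (SD_X * SD_Y)
r = 303.47 / (17.23 * 17.87)
r = 303.47 / 307.9001
r = 0.9856

0.9856
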